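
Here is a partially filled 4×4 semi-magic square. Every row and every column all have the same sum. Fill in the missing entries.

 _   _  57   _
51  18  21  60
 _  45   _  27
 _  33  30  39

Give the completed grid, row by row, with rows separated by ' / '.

Row 2 is already complete: 51 + 18 + 21 + 60 = 150, so that is the magic constant.
Row 4 needs 150; the known cells sum to 102, so (4,1) = 48.
Column 2 needs 150; the known cells sum to 96, so (1,2) = 54.
The remaining cell in column 3 is (3,3) = 150 − 108 = 42.
Column 4: 60 + 27 + 39 + ? = 150, so (1,4) = 24.
Row 1: 54 + 57 + 24 + ? = 150, so (1,1) = 15.
From row 3, 150 − (45 + 42 + 27) gives (3,1) = 36.

15 54 57 24 / 51 18 21 60 / 36 45 42 27 / 48 33 30 39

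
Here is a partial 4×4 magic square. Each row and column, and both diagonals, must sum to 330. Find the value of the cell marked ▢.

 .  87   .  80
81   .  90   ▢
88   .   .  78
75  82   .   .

83

From column 1, 330 − (81 + 88 + 75) gives (1,1) = 86.
Using anti-diagonal: 80 + 90 + 75 + ? → (3,2) = 330 − 245 = 85.
The remaining cell in row 1 is (1,3) = 330 − 253 = 77.
Row 3: 88 + 85 + 78 + ? = 330, so (3,3) = 79.
Using column 2: 87 + 85 + 82 + ? → (2,2) = 330 − 254 = 76.
Column 3 must total 330; the given cells sum to 246, so (4,3) = 84.
The remaining cell in main diagonal is (4,4) = 330 − 241 = 89.
The remaining cell in row 2 is (2,4) = 330 − 247 = 83.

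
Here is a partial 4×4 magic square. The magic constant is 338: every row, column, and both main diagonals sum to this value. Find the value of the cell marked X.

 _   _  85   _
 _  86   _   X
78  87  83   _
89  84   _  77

91

The remaining cell in row 3 is (3,4) = 338 − 248 = 90.
From row 4, 338 − (89 + 84 + 77) gives (4,3) = 88.
Column 2 needs 338; the known cells sum to 257, so (1,2) = 81.
Column 3 must total 338; the given cells sum to 256, so (2,3) = 82.
Main diagonal needs 338; the known cells sum to 246, so (1,1) = 92.
Anti-diagonal: 82 + 87 + 89 + ? = 338, so (1,4) = 80.
Column 1: 92 + 78 + 89 + ? = 338, so (2,1) = 79.
The remaining cell in column 4 is (2,4) = 338 − 247 = 91.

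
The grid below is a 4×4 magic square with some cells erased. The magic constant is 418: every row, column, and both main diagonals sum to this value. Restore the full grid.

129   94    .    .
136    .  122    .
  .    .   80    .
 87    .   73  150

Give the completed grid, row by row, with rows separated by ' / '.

Row 4: 87 + 73 + 150 + ? = 418, so (4,2) = 108.
Column 1 must total 418; the given cells sum to 352, so (3,1) = 66.
Column 3 needs 418; the known cells sum to 275, so (1,3) = 143.
Main diagonal needs 418; the known cells sum to 359, so (2,2) = 59.
Row 1 needs 418; the known cells sum to 366, so (1,4) = 52.
From row 2, 418 − (136 + 59 + 122) gives (2,4) = 101.
Column 2 must total 418; the given cells sum to 261, so (3,2) = 157.
Column 4 must total 418; the given cells sum to 303, so (3,4) = 115.

129 94 143 52 / 136 59 122 101 / 66 157 80 115 / 87 108 73 150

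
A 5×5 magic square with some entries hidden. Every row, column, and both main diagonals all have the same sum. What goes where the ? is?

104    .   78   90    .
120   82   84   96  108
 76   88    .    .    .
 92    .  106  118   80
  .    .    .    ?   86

74

Row 2 is complete and sums to 490; that is the magic constant.
Using row 4: 92 + 106 + 118 + 80 + ? → (4,2) = 490 − 396 = 94.
Column 1: 104 + 120 + 76 + 92 + ? = 490, so (5,1) = 98.
From main diagonal, 490 − (104 + 82 + 118 + 86) gives (3,3) = 100.
Anti-diagonal must total 490; the given cells sum to 388, so (1,5) = 102.
From row 1, 490 − (104 + 78 + 90 + 102) gives (1,2) = 116.
From column 2, 490 − (116 + 82 + 88 + 94) gives (5,2) = 110.
From column 3, 490 − (78 + 84 + 100 + 106) gives (5,3) = 122.
The remaining cell in column 5 is (3,5) = 490 − 376 = 114.
From row 3, 490 − (76 + 88 + 100 + 114) gives (3,4) = 112.
Using row 5: 98 + 110 + 122 + 86 + ? → (5,4) = 490 − 416 = 74.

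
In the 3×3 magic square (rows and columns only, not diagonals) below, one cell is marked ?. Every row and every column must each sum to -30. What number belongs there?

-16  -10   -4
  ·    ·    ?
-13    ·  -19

From row 3, -30 − (-13 + (-19)) gives (3,2) = 2.
Using column 1: -16 + (-13) + ? → (2,1) = -30 − (-29) = -1.
The remaining cell in column 2 is (2,2) = -30 − (-8) = -22.
Column 3 needs -30; the known cells sum to -23, so (2,3) = -7.

-7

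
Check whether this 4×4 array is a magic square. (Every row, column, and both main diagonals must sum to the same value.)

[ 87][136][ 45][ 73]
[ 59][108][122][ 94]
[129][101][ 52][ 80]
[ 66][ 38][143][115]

No — row 1 sums to 341 but main diagonal sums to 362.

Row 1: 87 + 136 + 45 + 73 = 341.
Row 2: 59 + 108 + 122 + 94 = 383.
Row 3: 129 + 101 + 52 + 80 = 362.
Row 4: 66 + 38 + 143 + 115 = 362.
Column 1: 87 + 59 + 129 + 66 = 341.
Column 2: 136 + 108 + 101 + 38 = 383.
Column 3: 45 + 122 + 52 + 143 = 362.
Column 4: 73 + 94 + 80 + 115 = 362.
Main diagonal: 87 + 108 + 52 + 115 = 362.
Anti-diagonal: 73 + 122 + 101 + 66 = 362.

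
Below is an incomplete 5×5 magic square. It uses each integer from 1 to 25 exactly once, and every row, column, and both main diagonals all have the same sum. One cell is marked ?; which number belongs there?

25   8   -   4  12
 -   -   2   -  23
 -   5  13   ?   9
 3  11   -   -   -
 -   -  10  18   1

The entries are 1 through 25, which sum to 325, so each line sums to 325/5 = 65.
Row 1: 25 + 8 + 4 + 12 + ? = 65, so (1,3) = 16.
Column 3 must total 65; the given cells sum to 41, so (4,3) = 24.
From column 5, 65 − (12 + 23 + 9 + 1) gives (4,5) = 20.
From row 4, 65 − (3 + 11 + 24 + 20) gives (4,4) = 7.
Main diagonal: 25 + 13 + 7 + 1 + ? = 65, so (2,2) = 19.
Using column 2: 8 + 19 + 5 + 11 + ? → (5,2) = 65 − 43 = 22.
From row 5, 65 − (22 + 10 + 18 + 1) gives (5,1) = 14.
Using anti-diagonal: 12 + 13 + 11 + 14 + ? → (2,4) = 65 − 50 = 15.
Row 2: 19 + 2 + 15 + 23 + ? = 65, so (2,1) = 6.
Using column 1: 25 + 6 + 3 + 14 + ? → (3,1) = 65 − 48 = 17.
Column 4: 4 + 15 + 7 + 18 + ? = 65, so (3,4) = 21.

21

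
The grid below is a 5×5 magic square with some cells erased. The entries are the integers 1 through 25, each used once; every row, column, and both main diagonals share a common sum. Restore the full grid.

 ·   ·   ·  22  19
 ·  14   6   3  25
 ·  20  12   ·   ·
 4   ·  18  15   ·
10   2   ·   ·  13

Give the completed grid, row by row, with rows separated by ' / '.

11 8 5 22 19 / 17 14 6 3 25 / 23 20 12 9 1 / 4 21 18 15 7 / 10 2 24 16 13

The entries are 1 through 25, which sum to 325, so each line sums to 325/5 = 65.
Row 2 must total 65; the given cells sum to 48, so (2,1) = 17.
Main diagonal: 14 + 12 + 15 + 13 + ? = 65, so (1,1) = 11.
Anti-diagonal: 19 + 3 + 12 + 10 + ? = 65, so (4,2) = 21.
Row 4 must total 65; the given cells sum to 58, so (4,5) = 7.
From column 1, 65 − (11 + 17 + 4 + 10) gives (3,1) = 23.
Using column 2: 14 + 20 + 21 + 2 + ? → (1,2) = 65 − 57 = 8.
The remaining cell in column 5 is (3,5) = 65 − 64 = 1.
From row 1, 65 − (11 + 8 + 22 + 19) gives (1,3) = 5.
Row 3 must total 65; the given cells sum to 56, so (3,4) = 9.
From column 3, 65 − (5 + 6 + 12 + 18) gives (5,3) = 24.
Column 4 needs 65; the known cells sum to 49, so (5,4) = 16.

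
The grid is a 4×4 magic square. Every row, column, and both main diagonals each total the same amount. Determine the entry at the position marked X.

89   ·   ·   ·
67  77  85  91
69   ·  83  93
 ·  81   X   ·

73

Row 2 is complete and sums to 320; that is the magic constant.
The remaining cell in row 3 is (3,2) = 320 − 245 = 75.
From column 1, 320 − (89 + 67 + 69) gives (4,1) = 95.
Using column 2: 77 + 75 + 81 + ? → (1,2) = 320 − 233 = 87.
Main diagonal must total 320; the given cells sum to 249, so (4,4) = 71.
Anti-diagonal must total 320; the given cells sum to 255, so (1,4) = 65.
Row 1 needs 320; the known cells sum to 241, so (1,3) = 79.
Row 4: 95 + 81 + 71 + ? = 320, so (4,3) = 73.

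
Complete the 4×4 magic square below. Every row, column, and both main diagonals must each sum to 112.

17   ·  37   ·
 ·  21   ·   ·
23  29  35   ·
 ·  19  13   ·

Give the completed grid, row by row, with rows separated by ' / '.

From row 3, 112 − (23 + 29 + 35) gives (3,4) = 25.
The remaining cell in column 2 is (1,2) = 112 − 69 = 43.
Column 3 must total 112; the given cells sum to 85, so (2,3) = 27.
Main diagonal must total 112; the given cells sum to 73, so (4,4) = 39.
Row 1: 17 + 43 + 37 + ? = 112, so (1,4) = 15.
Row 4: 19 + 13 + 39 + ? = 112, so (4,1) = 41.
Column 1: 17 + 23 + 41 + ? = 112, so (2,1) = 31.
Column 4 must total 112; the given cells sum to 79, so (2,4) = 33.

17 43 37 15 / 31 21 27 33 / 23 29 35 25 / 41 19 13 39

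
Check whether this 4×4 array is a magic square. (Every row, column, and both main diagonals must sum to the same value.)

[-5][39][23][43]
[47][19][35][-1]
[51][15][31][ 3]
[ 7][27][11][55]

Yes

Row 1: -5 + 39 + 23 + 43 = 100.
Row 2: 47 + 19 + 35 + (-1) = 100.
Row 3: 51 + 15 + 31 + 3 = 100.
Row 4: 7 + 27 + 11 + 55 = 100.
Column 1: -5 + 47 + 51 + 7 = 100.
Column 2: 39 + 19 + 15 + 27 = 100.
Column 3: 23 + 35 + 31 + 11 = 100.
Column 4: 43 + (-1) + 3 + 55 = 100.
Main diagonal: -5 + 19 + 31 + 55 = 100.
Anti-diagonal: 43 + 35 + 15 + 7 = 100.
All lines sum to 100.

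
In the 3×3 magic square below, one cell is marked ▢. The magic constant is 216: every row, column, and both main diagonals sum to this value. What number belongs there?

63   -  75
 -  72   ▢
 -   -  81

The remaining cell in row 1 is (1,2) = 216 − 138 = 78.
Column 2 needs 216; the known cells sum to 150, so (3,2) = 66.
Column 3: 75 + 81 + ? = 216, so (2,3) = 60.

60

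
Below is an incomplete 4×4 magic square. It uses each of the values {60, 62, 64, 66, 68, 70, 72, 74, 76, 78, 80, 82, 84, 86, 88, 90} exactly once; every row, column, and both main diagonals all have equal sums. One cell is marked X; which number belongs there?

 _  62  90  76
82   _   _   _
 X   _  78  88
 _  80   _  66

60

The 16 entries sum to 1200, so each line sums to 1200/4 = 300.
Row 1 must total 300; the given cells sum to 228, so (1,1) = 72.
Column 4 needs 300; the known cells sum to 230, so (2,4) = 70.
Main diagonal: 72 + 78 + 66 + ? = 300, so (2,2) = 84.
Row 2: 82 + 84 + 70 + ? = 300, so (2,3) = 64.
Column 2 needs 300; the known cells sum to 226, so (3,2) = 74.
Column 3: 90 + 64 + 78 + ? = 300, so (4,3) = 68.
The remaining cell in anti-diagonal is (4,1) = 300 − 214 = 86.
Row 3 must total 300; the given cells sum to 240, so (3,1) = 60.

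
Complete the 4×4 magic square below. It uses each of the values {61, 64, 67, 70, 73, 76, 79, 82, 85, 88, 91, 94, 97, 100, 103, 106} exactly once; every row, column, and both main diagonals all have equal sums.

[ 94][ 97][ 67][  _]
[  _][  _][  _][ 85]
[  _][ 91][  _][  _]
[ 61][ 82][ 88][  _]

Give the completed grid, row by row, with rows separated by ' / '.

The 16 entries sum to 1336, so each line sums to 1336/4 = 334.
The remaining cell in row 1 is (1,4) = 334 − 258 = 76.
Row 4: 61 + 82 + 88 + ? = 334, so (4,4) = 103.
From column 2, 334 − (97 + 91 + 82) gives (2,2) = 64.
Column 4: 76 + 85 + 103 + ? = 334, so (3,4) = 70.
From main diagonal, 334 − (94 + 64 + 103) gives (3,3) = 73.
From anti-diagonal, 334 − (76 + 91 + 61) gives (2,3) = 106.
From row 2, 334 − (64 + 106 + 85) gives (2,1) = 79.
Row 3: 91 + 73 + 70 + ? = 334, so (3,1) = 100.

94 97 67 76 / 79 64 106 85 / 100 91 73 70 / 61 82 88 103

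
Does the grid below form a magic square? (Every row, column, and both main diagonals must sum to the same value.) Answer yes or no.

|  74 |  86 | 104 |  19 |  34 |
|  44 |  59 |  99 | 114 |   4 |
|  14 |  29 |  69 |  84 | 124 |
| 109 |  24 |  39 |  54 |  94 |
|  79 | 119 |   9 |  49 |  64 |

No — row 4 sums to 320 but column 2 sums to 317.

Row 1: 74 + 86 + 104 + 19 + 34 = 317.
Row 2: 44 + 59 + 99 + 114 + 4 = 320.
Row 3: 14 + 29 + 69 + 84 + 124 = 320.
Row 4: 109 + 24 + 39 + 54 + 94 = 320.
Row 5: 79 + 119 + 9 + 49 + 64 = 320.
Column 1: 74 + 44 + 14 + 109 + 79 = 320.
Column 2: 86 + 59 + 29 + 24 + 119 = 317.
Column 3: 104 + 99 + 69 + 39 + 9 = 320.
Column 4: 19 + 114 + 84 + 54 + 49 = 320.
Column 5: 34 + 4 + 124 + 94 + 64 = 320.
Main diagonal: 74 + 59 + 69 + 54 + 64 = 320.
Anti-diagonal: 34 + 114 + 69 + 24 + 79 = 320.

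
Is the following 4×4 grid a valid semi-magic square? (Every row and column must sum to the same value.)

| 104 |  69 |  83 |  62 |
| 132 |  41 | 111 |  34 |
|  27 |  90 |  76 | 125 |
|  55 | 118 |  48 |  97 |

Row 1: 104 + 69 + 83 + 62 = 318.
Row 2: 132 + 41 + 111 + 34 = 318.
Row 3: 27 + 90 + 76 + 125 = 318.
Row 4: 55 + 118 + 48 + 97 = 318.
Column 1: 104 + 132 + 27 + 55 = 318.
Column 2: 69 + 41 + 90 + 118 = 318.
Column 3: 83 + 111 + 76 + 48 = 318.
Column 4: 62 + 34 + 125 + 97 = 318.
All lines sum to 318.

Yes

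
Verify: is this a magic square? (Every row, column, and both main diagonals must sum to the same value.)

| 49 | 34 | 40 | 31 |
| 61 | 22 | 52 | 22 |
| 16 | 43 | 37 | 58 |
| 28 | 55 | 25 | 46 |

Row 1: 49 + 34 + 40 + 31 = 154.
Row 2: 61 + 22 + 52 + 22 = 157.
Row 3: 16 + 43 + 37 + 58 = 154.
Row 4: 28 + 55 + 25 + 46 = 154.
Column 1: 49 + 61 + 16 + 28 = 154.
Column 2: 34 + 22 + 43 + 55 = 154.
Column 3: 40 + 52 + 37 + 25 = 154.
Column 4: 31 + 22 + 58 + 46 = 157.
Main diagonal: 49 + 22 + 37 + 46 = 154.
Anti-diagonal: 31 + 52 + 43 + 28 = 154.

No — column 4 sums to 157 but main diagonal sums to 154.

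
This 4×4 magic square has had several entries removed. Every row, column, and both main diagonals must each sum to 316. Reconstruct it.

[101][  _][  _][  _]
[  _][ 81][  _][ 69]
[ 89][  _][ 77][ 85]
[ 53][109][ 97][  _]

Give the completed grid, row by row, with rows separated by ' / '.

101 61 49 105 / 73 81 93 69 / 89 65 77 85 / 53 109 97 57

From row 3, 316 − (89 + 77 + 85) gives (3,2) = 65.
Row 4 must total 316; the given cells sum to 259, so (4,4) = 57.
Column 1 must total 316; the given cells sum to 243, so (2,1) = 73.
Column 2 must total 316; the given cells sum to 255, so (1,2) = 61.
Using column 4: 69 + 85 + 57 + ? → (1,4) = 316 − 211 = 105.
From anti-diagonal, 316 − (105 + 65 + 53) gives (2,3) = 93.
From row 1, 316 − (101 + 61 + 105) gives (1,3) = 49.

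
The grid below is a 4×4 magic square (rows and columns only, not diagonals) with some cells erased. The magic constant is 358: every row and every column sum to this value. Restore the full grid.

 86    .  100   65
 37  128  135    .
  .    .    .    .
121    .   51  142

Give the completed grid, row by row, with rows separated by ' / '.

Using row 1: 86 + 100 + 65 + ? → (1,2) = 358 − 251 = 107.
From row 2, 358 − (37 + 128 + 135) gives (2,4) = 58.
Row 4 needs 358; the known cells sum to 314, so (4,2) = 44.
Column 1: 86 + 37 + 121 + ? = 358, so (3,1) = 114.
From column 2, 358 − (107 + 128 + 44) gives (3,2) = 79.
Column 3 must total 358; the given cells sum to 286, so (3,3) = 72.
Using column 4: 65 + 58 + 142 + ? → (3,4) = 358 − 265 = 93.

86 107 100 65 / 37 128 135 58 / 114 79 72 93 / 121 44 51 142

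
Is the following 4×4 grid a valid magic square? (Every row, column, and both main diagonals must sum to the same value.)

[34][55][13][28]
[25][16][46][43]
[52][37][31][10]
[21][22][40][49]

Row 1: 34 + 55 + 13 + 28 = 130.
Row 2: 25 + 16 + 46 + 43 = 130.
Row 3: 52 + 37 + 31 + 10 = 130.
Row 4: 21 + 22 + 40 + 49 = 132.
Column 1: 34 + 25 + 52 + 21 = 132.
Column 2: 55 + 16 + 37 + 22 = 130.
Column 3: 13 + 46 + 31 + 40 = 130.
Column 4: 28 + 43 + 10 + 49 = 130.
Main diagonal: 34 + 16 + 31 + 49 = 130.
Anti-diagonal: 28 + 46 + 37 + 21 = 132.

No — column 3 sums to 130 but column 1 sums to 132.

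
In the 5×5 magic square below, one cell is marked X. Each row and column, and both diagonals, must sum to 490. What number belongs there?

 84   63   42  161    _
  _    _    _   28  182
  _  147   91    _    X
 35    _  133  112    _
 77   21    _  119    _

From row 1, 490 − (84 + 63 + 42 + 161) gives (1,5) = 140.
The remaining cell in column 4 is (3,4) = 490 − 420 = 70.
Anti-diagonal must total 490; the given cells sum to 336, so (4,2) = 154.
The remaining cell in row 4 is (4,5) = 490 − 434 = 56.
From column 2, 490 − (63 + 147 + 154 + 21) gives (2,2) = 105.
From main diagonal, 490 − (84 + 105 + 91 + 112) gives (5,5) = 98.
Row 5 needs 490; the known cells sum to 315, so (5,3) = 175.
The remaining cell in column 3 is (2,3) = 490 − 441 = 49.
Column 5 needs 490; the known cells sum to 476, so (3,5) = 14.

14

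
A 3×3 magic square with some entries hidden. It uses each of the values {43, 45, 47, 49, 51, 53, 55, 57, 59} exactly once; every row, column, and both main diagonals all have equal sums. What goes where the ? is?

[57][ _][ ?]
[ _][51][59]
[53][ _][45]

49

The 9 entries sum to 459, so each line sums to 459/3 = 153.
Row 2 must total 153; the given cells sum to 110, so (2,1) = 43.
Using row 3: 53 + 45 + ? → (3,2) = 153 − 98 = 55.
From column 2, 153 − (51 + 55) gives (1,2) = 47.
Column 3: 59 + 45 + ? = 153, so (1,3) = 49.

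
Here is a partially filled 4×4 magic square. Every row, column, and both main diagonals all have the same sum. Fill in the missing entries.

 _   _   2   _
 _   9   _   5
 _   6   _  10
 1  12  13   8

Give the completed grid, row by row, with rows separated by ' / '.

Row 4 is already complete: 1 + 12 + 13 + 8 = 34, so that is the magic constant.
The remaining cell in column 2 is (1,2) = 34 − 27 = 7.
Using column 4: 5 + 10 + 8 + ? → (1,4) = 34 − 23 = 11.
Anti-diagonal needs 34; the known cells sum to 18, so (2,3) = 16.
Row 1: 7 + 2 + 11 + ? = 34, so (1,1) = 14.
The remaining cell in row 2 is (2,1) = 34 − 30 = 4.
Using column 1: 14 + 4 + 1 + ? → (3,1) = 34 − 19 = 15.
From column 3, 34 − (2 + 16 + 13) gives (3,3) = 3.

14 7 2 11 / 4 9 16 5 / 15 6 3 10 / 1 12 13 8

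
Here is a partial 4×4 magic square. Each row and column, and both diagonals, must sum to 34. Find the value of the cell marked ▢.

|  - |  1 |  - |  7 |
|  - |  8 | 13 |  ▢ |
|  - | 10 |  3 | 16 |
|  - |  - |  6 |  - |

The remaining cell in row 3 is (3,1) = 34 − 29 = 5.
The remaining cell in column 2 is (4,2) = 34 − 19 = 15.
The remaining cell in column 3 is (1,3) = 34 − 22 = 12.
The remaining cell in anti-diagonal is (4,1) = 34 − 30 = 4.
Row 1: 1 + 12 + 7 + ? = 34, so (1,1) = 14.
The remaining cell in row 4 is (4,4) = 34 − 25 = 9.
From column 1, 34 − (14 + 5 + 4) gives (2,1) = 11.
Using column 4: 7 + 16 + 9 + ? → (2,4) = 34 − 32 = 2.

2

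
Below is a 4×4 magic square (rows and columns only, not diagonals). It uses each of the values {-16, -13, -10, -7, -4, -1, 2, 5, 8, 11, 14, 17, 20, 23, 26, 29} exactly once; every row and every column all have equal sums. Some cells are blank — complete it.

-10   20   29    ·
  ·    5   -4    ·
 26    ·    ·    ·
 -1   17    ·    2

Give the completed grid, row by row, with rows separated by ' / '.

-10 20 29 -13 / 11 5 -4 14 / 26 -16 -7 23 / -1 17 8 2

The 16 entries sum to 104, so each line sums to 104/4 = 26.
Using row 1: -10 + 20 + 29 + ? → (1,4) = 26 − 39 = -13.
Row 4 needs 26; the known cells sum to 18, so (4,3) = 8.
Column 1 must total 26; the given cells sum to 15, so (2,1) = 11.
Using column 2: 20 + 5 + 17 + ? → (3,2) = 26 − 42 = -16.
Column 3 must total 26; the given cells sum to 33, so (3,3) = -7.
Using row 2: 11 + 5 + (-4) + ? → (2,4) = 26 − 12 = 14.
Row 3 needs 26; the known cells sum to 3, so (3,4) = 23.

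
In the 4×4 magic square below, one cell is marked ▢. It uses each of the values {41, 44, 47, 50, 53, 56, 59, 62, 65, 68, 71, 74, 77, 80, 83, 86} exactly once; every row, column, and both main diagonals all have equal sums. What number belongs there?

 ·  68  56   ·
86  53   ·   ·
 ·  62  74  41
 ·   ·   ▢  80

The 16 entries sum to 1016, so each line sums to 1016/4 = 254.
From row 3, 254 − (62 + 74 + 41) gives (3,1) = 77.
The remaining cell in column 2 is (4,2) = 254 − 183 = 71.
Main diagonal: 53 + 74 + 80 + ? = 254, so (1,1) = 47.
Row 1: 47 + 68 + 56 + ? = 254, so (1,4) = 83.
From column 1, 254 − (47 + 86 + 77) gives (4,1) = 44.
From column 4, 254 − (83 + 41 + 80) gives (2,4) = 50.
Anti-diagonal must total 254; the given cells sum to 189, so (2,3) = 65.
Row 4 needs 254; the known cells sum to 195, so (4,3) = 59.

59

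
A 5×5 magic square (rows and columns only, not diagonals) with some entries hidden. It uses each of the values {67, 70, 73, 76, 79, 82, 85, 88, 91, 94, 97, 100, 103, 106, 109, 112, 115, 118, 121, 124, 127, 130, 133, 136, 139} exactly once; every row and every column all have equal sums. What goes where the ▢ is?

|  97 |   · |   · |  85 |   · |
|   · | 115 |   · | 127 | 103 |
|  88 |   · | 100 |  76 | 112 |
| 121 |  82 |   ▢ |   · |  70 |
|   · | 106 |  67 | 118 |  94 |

The 25 entries sum to 2575, so each line sums to 2575/5 = 515.
Row 3 needs 515; the known cells sum to 376, so (3,2) = 139.
Row 5: 106 + 67 + 118 + 94 + ? = 515, so (5,1) = 130.
From column 1, 515 − (97 + 88 + 121 + 130) gives (2,1) = 79.
Using column 2: 115 + 139 + 82 + 106 + ? → (1,2) = 515 − 442 = 73.
Column 4 must total 515; the given cells sum to 406, so (4,4) = 109.
Column 5: 103 + 112 + 70 + 94 + ? = 515, so (1,5) = 136.
Row 1: 97 + 73 + 85 + 136 + ? = 515, so (1,3) = 124.
Row 2: 79 + 115 + 127 + 103 + ? = 515, so (2,3) = 91.
From row 4, 515 − (121 + 82 + 109 + 70) gives (4,3) = 133.

133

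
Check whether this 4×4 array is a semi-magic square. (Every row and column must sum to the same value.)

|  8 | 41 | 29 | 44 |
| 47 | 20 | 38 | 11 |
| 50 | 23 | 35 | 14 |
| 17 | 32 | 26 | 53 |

Row 1: 8 + 41 + 29 + 44 = 122.
Row 2: 47 + 20 + 38 + 11 = 116.
Row 3: 50 + 23 + 35 + 14 = 122.
Row 4: 17 + 32 + 26 + 53 = 128.
Column 1: 8 + 47 + 50 + 17 = 122.
Column 2: 41 + 20 + 23 + 32 = 116.
Column 3: 29 + 38 + 35 + 26 = 128.
Column 4: 44 + 11 + 14 + 53 = 122.

No — column 1 sums to 122 but column 2 sums to 116.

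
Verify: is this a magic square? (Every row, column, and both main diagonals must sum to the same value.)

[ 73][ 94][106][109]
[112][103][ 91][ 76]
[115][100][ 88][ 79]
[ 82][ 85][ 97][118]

Yes

Row 1: 73 + 94 + 106 + 109 = 382.
Row 2: 112 + 103 + 91 + 76 = 382.
Row 3: 115 + 100 + 88 + 79 = 382.
Row 4: 82 + 85 + 97 + 118 = 382.
Column 1: 73 + 112 + 115 + 82 = 382.
Column 2: 94 + 103 + 100 + 85 = 382.
Column 3: 106 + 91 + 88 + 97 = 382.
Column 4: 109 + 76 + 79 + 118 = 382.
Main diagonal: 73 + 103 + 88 + 118 = 382.
Anti-diagonal: 109 + 91 + 100 + 82 = 382.
All lines sum to 382.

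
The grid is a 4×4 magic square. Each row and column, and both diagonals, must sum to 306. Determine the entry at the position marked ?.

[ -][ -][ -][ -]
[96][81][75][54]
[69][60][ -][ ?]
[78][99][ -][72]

Row 4 needs 306; the known cells sum to 249, so (4,3) = 57.
Column 1 must total 306; the given cells sum to 243, so (1,1) = 63.
Column 2 needs 306; the known cells sum to 240, so (1,2) = 66.
Using main diagonal: 63 + 81 + 72 + ? → (3,3) = 306 − 216 = 90.
Using anti-diagonal: 75 + 60 + 78 + ? → (1,4) = 306 − 213 = 93.
From row 1, 306 − (63 + 66 + 93) gives (1,3) = 84.
The remaining cell in row 3 is (3,4) = 306 − 219 = 87.

87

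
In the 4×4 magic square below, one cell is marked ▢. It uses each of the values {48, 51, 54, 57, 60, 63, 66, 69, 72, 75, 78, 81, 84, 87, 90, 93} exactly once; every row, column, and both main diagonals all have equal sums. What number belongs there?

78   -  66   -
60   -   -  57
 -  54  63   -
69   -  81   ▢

48

The 16 entries sum to 1128, so each line sums to 1128/4 = 282.
Column 1 must total 282; the given cells sum to 207, so (3,1) = 75.
The remaining cell in column 3 is (2,3) = 282 − 210 = 72.
From anti-diagonal, 282 − (72 + 54 + 69) gives (1,4) = 87.
Row 1 must total 282; the given cells sum to 231, so (1,2) = 51.
Row 2: 60 + 72 + 57 + ? = 282, so (2,2) = 93.
Row 3: 75 + 54 + 63 + ? = 282, so (3,4) = 90.
Column 2 needs 282; the known cells sum to 198, so (4,2) = 84.
From column 4, 282 − (87 + 57 + 90) gives (4,4) = 48.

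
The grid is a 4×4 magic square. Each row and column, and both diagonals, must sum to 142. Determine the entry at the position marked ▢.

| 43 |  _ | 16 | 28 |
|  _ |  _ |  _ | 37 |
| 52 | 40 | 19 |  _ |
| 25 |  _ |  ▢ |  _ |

From row 1, 142 − (43 + 16 + 28) gives (1,2) = 55.
Row 3 must total 142; the given cells sum to 111, so (3,4) = 31.
Using column 1: 43 + 52 + 25 + ? → (2,1) = 142 − 120 = 22.
Column 4 needs 142; the known cells sum to 96, so (4,4) = 46.
Main diagonal must total 142; the given cells sum to 108, so (2,2) = 34.
The remaining cell in anti-diagonal is (2,3) = 142 − 93 = 49.
Column 2: 55 + 34 + 40 + ? = 142, so (4,2) = 13.
The remaining cell in column 3 is (4,3) = 142 − 84 = 58.

58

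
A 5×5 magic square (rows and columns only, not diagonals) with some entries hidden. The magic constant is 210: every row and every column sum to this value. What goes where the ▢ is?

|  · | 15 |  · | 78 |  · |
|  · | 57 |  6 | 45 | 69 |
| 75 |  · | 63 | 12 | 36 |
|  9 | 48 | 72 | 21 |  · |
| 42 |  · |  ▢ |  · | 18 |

30

Row 2 needs 210; the known cells sum to 177, so (2,1) = 33.
The remaining cell in row 3 is (3,2) = 210 − 186 = 24.
Row 4: 9 + 48 + 72 + 21 + ? = 210, so (4,5) = 60.
Column 1 must total 210; the given cells sum to 159, so (1,1) = 51.
Column 2 needs 210; the known cells sum to 144, so (5,2) = 66.
Using column 4: 78 + 45 + 12 + 21 + ? → (5,4) = 210 − 156 = 54.
From column 5, 210 − (69 + 36 + 60 + 18) gives (1,5) = 27.
Row 1 must total 210; the given cells sum to 171, so (1,3) = 39.
The remaining cell in row 5 is (5,3) = 210 − 180 = 30.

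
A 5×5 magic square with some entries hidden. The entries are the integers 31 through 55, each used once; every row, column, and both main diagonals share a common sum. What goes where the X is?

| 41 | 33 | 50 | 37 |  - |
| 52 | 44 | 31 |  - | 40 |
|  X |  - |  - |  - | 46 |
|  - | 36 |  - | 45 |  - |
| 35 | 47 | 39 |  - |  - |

The entries are 31 through 55, which sum to 1075, so each line sums to 1075/5 = 215.
The remaining cell in row 1 is (1,5) = 215 − 161 = 54.
Row 2: 52 + 44 + 31 + 40 + ? = 215, so (2,4) = 48.
Column 2 needs 215; the known cells sum to 160, so (3,2) = 55.
The remaining cell in anti-diagonal is (3,3) = 215 − 173 = 42.
The remaining cell in column 3 is (4,3) = 215 − 162 = 53.
Using main diagonal: 41 + 44 + 42 + 45 + ? → (5,5) = 215 − 172 = 43.
Row 5 must total 215; the given cells sum to 164, so (5,4) = 51.
The remaining cell in column 4 is (3,4) = 215 − 181 = 34.
Column 5: 54 + 40 + 46 + 43 + ? = 215, so (4,5) = 32.
Row 3 must total 215; the given cells sum to 177, so (3,1) = 38.

38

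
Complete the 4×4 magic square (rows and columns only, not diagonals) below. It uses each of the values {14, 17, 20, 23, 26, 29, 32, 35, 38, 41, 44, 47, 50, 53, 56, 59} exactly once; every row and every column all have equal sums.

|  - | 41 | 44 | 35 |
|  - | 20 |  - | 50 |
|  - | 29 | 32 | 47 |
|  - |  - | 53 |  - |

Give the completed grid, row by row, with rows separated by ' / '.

26 41 44 35 / 59 20 17 50 / 38 29 32 47 / 23 56 53 14

The 16 entries sum to 584, so each line sums to 584/4 = 146.
Row 1 must total 146; the given cells sum to 120, so (1,1) = 26.
From row 3, 146 − (29 + 32 + 47) gives (3,1) = 38.
Column 2 needs 146; the known cells sum to 90, so (4,2) = 56.
From column 3, 146 − (44 + 32 + 53) gives (2,3) = 17.
The remaining cell in column 4 is (4,4) = 146 − 132 = 14.
Row 2 needs 146; the known cells sum to 87, so (2,1) = 59.
Using row 4: 56 + 53 + 14 + ? → (4,1) = 146 − 123 = 23.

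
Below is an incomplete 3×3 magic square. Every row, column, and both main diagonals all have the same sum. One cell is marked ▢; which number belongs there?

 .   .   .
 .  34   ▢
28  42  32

Row 3 is complete and sums to 102; that is the magic constant.
Column 2: 34 + 42 + ? = 102, so (1,2) = 26.
From main diagonal, 102 − (34 + 32) gives (1,1) = 36.
Using anti-diagonal: 34 + 28 + ? → (1,3) = 102 − 62 = 40.
Column 1 needs 102; the known cells sum to 64, so (2,1) = 38.
The remaining cell in column 3 is (2,3) = 102 − 72 = 30.

30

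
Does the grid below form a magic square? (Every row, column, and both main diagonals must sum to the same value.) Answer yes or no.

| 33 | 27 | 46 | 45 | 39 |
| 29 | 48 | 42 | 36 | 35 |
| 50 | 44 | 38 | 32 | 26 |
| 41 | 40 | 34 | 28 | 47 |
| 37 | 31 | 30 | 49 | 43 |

Row 1: 33 + 27 + 46 + 45 + 39 = 190.
Row 2: 29 + 48 + 42 + 36 + 35 = 190.
Row 3: 50 + 44 + 38 + 32 + 26 = 190.
Row 4: 41 + 40 + 34 + 28 + 47 = 190.
Row 5: 37 + 31 + 30 + 49 + 43 = 190.
Column 1: 33 + 29 + 50 + 41 + 37 = 190.
Column 2: 27 + 48 + 44 + 40 + 31 = 190.
Column 3: 46 + 42 + 38 + 34 + 30 = 190.
Column 4: 45 + 36 + 32 + 28 + 49 = 190.
Column 5: 39 + 35 + 26 + 47 + 43 = 190.
Main diagonal: 33 + 48 + 38 + 28 + 43 = 190.
Anti-diagonal: 39 + 36 + 38 + 40 + 37 = 190.
All lines sum to 190.

Yes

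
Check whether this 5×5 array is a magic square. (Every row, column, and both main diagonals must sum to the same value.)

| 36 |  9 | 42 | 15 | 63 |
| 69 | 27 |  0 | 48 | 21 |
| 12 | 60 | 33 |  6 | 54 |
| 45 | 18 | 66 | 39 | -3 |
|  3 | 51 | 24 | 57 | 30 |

Yes

Row 1: 36 + 9 + 42 + 15 + 63 = 165.
Row 2: 69 + 27 + 0 + 48 + 21 = 165.
Row 3: 12 + 60 + 33 + 6 + 54 = 165.
Row 4: 45 + 18 + 66 + 39 + (-3) = 165.
Row 5: 3 + 51 + 24 + 57 + 30 = 165.
Column 1: 36 + 69 + 12 + 45 + 3 = 165.
Column 2: 9 + 27 + 60 + 18 + 51 = 165.
Column 3: 42 + 0 + 33 + 66 + 24 = 165.
Column 4: 15 + 48 + 6 + 39 + 57 = 165.
Column 5: 63 + 21 + 54 + (-3) + 30 = 165.
Main diagonal: 36 + 27 + 33 + 39 + 30 = 165.
Anti-diagonal: 63 + 48 + 33 + 18 + 3 = 165.
All lines sum to 165.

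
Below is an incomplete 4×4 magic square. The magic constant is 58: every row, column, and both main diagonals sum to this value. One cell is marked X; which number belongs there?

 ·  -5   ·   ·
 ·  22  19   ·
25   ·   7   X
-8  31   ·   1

Row 4: -8 + 31 + 1 + ? = 58, so (4,3) = 34.
Column 2 needs 58; the known cells sum to 48, so (3,2) = 10.
Using column 3: 19 + 7 + 34 + ? → (1,3) = 58 − 60 = -2.
Main diagonal must total 58; the given cells sum to 30, so (1,1) = 28.
Using anti-diagonal: 19 + 10 + (-8) + ? → (1,4) = 58 − 21 = 37.
Using row 3: 25 + 10 + 7 + ? → (3,4) = 58 − 42 = 16.

16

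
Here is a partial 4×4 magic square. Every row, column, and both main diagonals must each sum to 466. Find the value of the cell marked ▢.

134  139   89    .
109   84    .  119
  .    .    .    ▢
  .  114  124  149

94

Using row 1: 134 + 139 + 89 + ? → (1,4) = 466 − 362 = 104.
Row 2 needs 466; the known cells sum to 312, so (2,3) = 154.
Row 4: 114 + 124 + 149 + ? = 466, so (4,1) = 79.
Using column 1: 134 + 109 + 79 + ? → (3,1) = 466 − 322 = 144.
From column 2, 466 − (139 + 84 + 114) gives (3,2) = 129.
Column 3: 89 + 154 + 124 + ? = 466, so (3,3) = 99.
The remaining cell in column 4 is (3,4) = 466 − 372 = 94.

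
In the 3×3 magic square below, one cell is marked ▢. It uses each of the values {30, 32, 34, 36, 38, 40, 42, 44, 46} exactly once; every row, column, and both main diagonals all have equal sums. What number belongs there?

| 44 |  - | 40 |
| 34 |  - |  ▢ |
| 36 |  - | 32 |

The 9 entries sum to 342, so each line sums to 342/3 = 114.
Row 1 needs 114; the known cells sum to 84, so (1,2) = 30.
Row 3 needs 114; the known cells sum to 68, so (3,2) = 46.
The remaining cell in column 2 is (2,2) = 114 − 76 = 38.
Column 3: 40 + 32 + ? = 114, so (2,3) = 42.

42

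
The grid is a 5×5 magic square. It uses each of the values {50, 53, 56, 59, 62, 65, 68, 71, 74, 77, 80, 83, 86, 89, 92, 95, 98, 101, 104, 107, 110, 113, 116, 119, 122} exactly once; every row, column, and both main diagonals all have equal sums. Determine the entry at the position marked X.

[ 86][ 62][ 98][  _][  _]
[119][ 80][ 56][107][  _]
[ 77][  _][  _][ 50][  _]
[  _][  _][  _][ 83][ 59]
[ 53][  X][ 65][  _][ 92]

104

The 25 entries sum to 2150, so each line sums to 2150/5 = 430.
Using row 2: 119 + 80 + 56 + 107 + ? → (2,5) = 430 − 362 = 68.
Column 1: 86 + 119 + 77 + 53 + ? = 430, so (4,1) = 95.
From main diagonal, 430 − (86 + 80 + 83 + 92) gives (3,3) = 89.
Using column 3: 98 + 56 + 89 + 65 + ? → (4,3) = 430 − 308 = 122.
From row 4, 430 − (95 + 122 + 83 + 59) gives (4,2) = 71.
The remaining cell in anti-diagonal is (1,5) = 430 − 320 = 110.
Row 1 must total 430; the given cells sum to 356, so (1,4) = 74.
The remaining cell in column 4 is (5,4) = 430 − 314 = 116.
Using column 5: 110 + 68 + 59 + 92 + ? → (3,5) = 430 − 329 = 101.
The remaining cell in row 3 is (3,2) = 430 − 317 = 113.
From row 5, 430 − (53 + 65 + 116 + 92) gives (5,2) = 104.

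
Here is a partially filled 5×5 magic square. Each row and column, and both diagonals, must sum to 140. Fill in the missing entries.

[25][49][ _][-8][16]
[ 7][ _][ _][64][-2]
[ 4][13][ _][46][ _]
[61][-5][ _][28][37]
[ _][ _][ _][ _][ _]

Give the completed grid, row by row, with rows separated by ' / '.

25 49 58 -8 16 / 7 31 40 64 -2 / 4 13 22 46 55 / 61 -5 19 28 37 / 43 52 1 10 34

The remaining cell in row 1 is (1,3) = 140 − 82 = 58.
Using row 4: 61 + (-5) + 28 + 37 + ? → (4,3) = 140 − 121 = 19.
Column 1 must total 140; the given cells sum to 97, so (5,1) = 43.
The remaining cell in column 4 is (5,4) = 140 − 130 = 10.
Anti-diagonal must total 140; the given cells sum to 118, so (3,3) = 22.
From row 3, 140 − (4 + 13 + 22 + 46) gives (3,5) = 55.
Column 5 needs 140; the known cells sum to 106, so (5,5) = 34.
Main diagonal needs 140; the known cells sum to 109, so (2,2) = 31.
Row 2: 7 + 31 + 64 + (-2) + ? = 140, so (2,3) = 40.
Column 2 needs 140; the known cells sum to 88, so (5,2) = 52.
Column 3 needs 140; the known cells sum to 139, so (5,3) = 1.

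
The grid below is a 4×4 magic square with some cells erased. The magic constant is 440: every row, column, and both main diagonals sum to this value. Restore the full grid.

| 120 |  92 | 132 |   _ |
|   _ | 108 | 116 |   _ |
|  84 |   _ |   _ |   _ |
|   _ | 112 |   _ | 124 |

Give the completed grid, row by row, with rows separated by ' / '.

Row 1 needs 440; the known cells sum to 344, so (1,4) = 96.
From column 2, 440 − (92 + 108 + 112) gives (3,2) = 128.
Main diagonal needs 440; the known cells sum to 352, so (3,3) = 88.
From anti-diagonal, 440 − (96 + 116 + 128) gives (4,1) = 100.
Row 3: 84 + 128 + 88 + ? = 440, so (3,4) = 140.
Row 4: 100 + 112 + 124 + ? = 440, so (4,3) = 104.
Using column 1: 120 + 84 + 100 + ? → (2,1) = 440 − 304 = 136.
Using column 4: 96 + 140 + 124 + ? → (2,4) = 440 − 360 = 80.

120 92 132 96 / 136 108 116 80 / 84 128 88 140 / 100 112 104 124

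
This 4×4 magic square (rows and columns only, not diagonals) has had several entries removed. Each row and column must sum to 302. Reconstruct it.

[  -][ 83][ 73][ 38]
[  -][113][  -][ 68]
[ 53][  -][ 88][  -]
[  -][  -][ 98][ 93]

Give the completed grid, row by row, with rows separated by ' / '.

Row 1 must total 302; the given cells sum to 194, so (1,1) = 108.
Column 3: 73 + 88 + 98 + ? = 302, so (2,3) = 43.
The remaining cell in column 4 is (3,4) = 302 − 199 = 103.
From row 2, 302 − (113 + 43 + 68) gives (2,1) = 78.
The remaining cell in row 3 is (3,2) = 302 − 244 = 58.
Column 1: 108 + 78 + 53 + ? = 302, so (4,1) = 63.
The remaining cell in column 2 is (4,2) = 302 − 254 = 48.

108 83 73 38 / 78 113 43 68 / 53 58 88 103 / 63 48 98 93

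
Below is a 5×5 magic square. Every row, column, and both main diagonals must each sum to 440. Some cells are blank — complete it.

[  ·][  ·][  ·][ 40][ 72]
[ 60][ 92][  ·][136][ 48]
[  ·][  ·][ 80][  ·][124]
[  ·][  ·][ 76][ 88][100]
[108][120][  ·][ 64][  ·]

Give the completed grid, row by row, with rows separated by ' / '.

The remaining cell in row 2 is (2,3) = 440 − 336 = 104.
Column 4 needs 440; the known cells sum to 328, so (3,4) = 112.
Column 5 needs 440; the known cells sum to 344, so (5,5) = 96.
Using main diagonal: 92 + 80 + 88 + 96 + ? → (1,1) = 440 − 356 = 84.
Using anti-diagonal: 72 + 136 + 80 + 108 + ? → (4,2) = 440 − 396 = 44.
Row 4: 44 + 76 + 88 + 100 + ? = 440, so (4,1) = 132.
The remaining cell in row 5 is (5,3) = 440 − 388 = 52.
From column 1, 440 − (84 + 60 + 132 + 108) gives (3,1) = 56.
The remaining cell in column 3 is (1,3) = 440 − 312 = 128.
Using row 1: 84 + 128 + 40 + 72 + ? → (1,2) = 440 − 324 = 116.
Using row 3: 56 + 80 + 112 + 124 + ? → (3,2) = 440 − 372 = 68.

84 116 128 40 72 / 60 92 104 136 48 / 56 68 80 112 124 / 132 44 76 88 100 / 108 120 52 64 96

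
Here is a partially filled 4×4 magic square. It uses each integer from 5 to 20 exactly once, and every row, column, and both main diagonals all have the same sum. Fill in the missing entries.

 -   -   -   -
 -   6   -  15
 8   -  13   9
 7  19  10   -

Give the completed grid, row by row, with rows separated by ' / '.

The entries are 5 through 20, which sum to 200, so each line sums to 200/4 = 50.
The remaining cell in row 3 is (3,2) = 50 − 30 = 20.
Row 4 must total 50; the given cells sum to 36, so (4,4) = 14.
Using column 2: 6 + 20 + 19 + ? → (1,2) = 50 − 45 = 5.
Column 4 must total 50; the given cells sum to 38, so (1,4) = 12.
Using main diagonal: 6 + 13 + 14 + ? → (1,1) = 50 − 33 = 17.
The remaining cell in anti-diagonal is (2,3) = 50 − 39 = 11.
Row 1: 17 + 5 + 12 + ? = 50, so (1,3) = 16.
Row 2: 6 + 11 + 15 + ? = 50, so (2,1) = 18.

17 5 16 12 / 18 6 11 15 / 8 20 13 9 / 7 19 10 14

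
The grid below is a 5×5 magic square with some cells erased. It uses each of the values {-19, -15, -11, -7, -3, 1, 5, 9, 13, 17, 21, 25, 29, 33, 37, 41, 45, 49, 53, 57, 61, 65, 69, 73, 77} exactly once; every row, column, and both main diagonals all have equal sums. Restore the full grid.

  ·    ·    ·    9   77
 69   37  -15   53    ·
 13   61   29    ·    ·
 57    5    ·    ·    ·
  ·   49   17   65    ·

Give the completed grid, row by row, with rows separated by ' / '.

The 25 entries sum to 725, so each line sums to 725/5 = 145.
Row 2 must total 145; the given cells sum to 144, so (2,5) = 1.
Using column 2: 37 + 61 + 5 + 49 + ? → (1,2) = 145 − 152 = -7.
From anti-diagonal, 145 − (77 + 53 + 29 + 5) gives (5,1) = -19.
Using row 5: -19 + 49 + 17 + 65 + ? → (5,5) = 145 − 112 = 33.
Column 1 must total 145; the given cells sum to 120, so (1,1) = 25.
Main diagonal: 25 + 37 + 29 + 33 + ? = 145, so (4,4) = 21.
Row 1 needs 145; the known cells sum to 104, so (1,3) = 41.
Column 3 needs 145; the known cells sum to 72, so (4,3) = 73.
Column 4 needs 145; the known cells sum to 148, so (3,4) = -3.
Row 3: 13 + 61 + 29 + (-3) + ? = 145, so (3,5) = 45.
Row 4 must total 145; the given cells sum to 156, so (4,5) = -11.

25 -7 41 9 77 / 69 37 -15 53 1 / 13 61 29 -3 45 / 57 5 73 21 -11 / -19 49 17 65 33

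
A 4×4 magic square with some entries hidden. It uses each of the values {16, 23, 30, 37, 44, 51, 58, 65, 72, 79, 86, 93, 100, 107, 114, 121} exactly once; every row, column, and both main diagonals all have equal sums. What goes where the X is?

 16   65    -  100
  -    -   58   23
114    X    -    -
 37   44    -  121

79

The 16 entries sum to 1096, so each line sums to 1096/4 = 274.
The remaining cell in row 1 is (1,3) = 274 − 181 = 93.
From row 4, 274 − (37 + 44 + 121) gives (4,3) = 72.
Column 1 must total 274; the given cells sum to 167, so (2,1) = 107.
Column 3: 93 + 58 + 72 + ? = 274, so (3,3) = 51.
Using column 4: 100 + 23 + 121 + ? → (3,4) = 274 − 244 = 30.
The remaining cell in main diagonal is (2,2) = 274 − 188 = 86.
Anti-diagonal: 100 + 58 + 37 + ? = 274, so (3,2) = 79.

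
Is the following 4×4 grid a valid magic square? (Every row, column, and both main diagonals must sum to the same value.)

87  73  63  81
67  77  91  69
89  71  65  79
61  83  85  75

Row 1: 87 + 73 + 63 + 81 = 304.
Row 2: 67 + 77 + 91 + 69 = 304.
Row 3: 89 + 71 + 65 + 79 = 304.
Row 4: 61 + 83 + 85 + 75 = 304.
Column 1: 87 + 67 + 89 + 61 = 304.
Column 2: 73 + 77 + 71 + 83 = 304.
Column 3: 63 + 91 + 65 + 85 = 304.
Column 4: 81 + 69 + 79 + 75 = 304.
Main diagonal: 87 + 77 + 65 + 75 = 304.
Anti-diagonal: 81 + 91 + 71 + 61 = 304.
All lines sum to 304.

Yes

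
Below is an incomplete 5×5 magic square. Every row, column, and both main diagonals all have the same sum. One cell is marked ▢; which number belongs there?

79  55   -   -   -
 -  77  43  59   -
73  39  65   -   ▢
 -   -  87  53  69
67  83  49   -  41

Main diagonal is complete and sums to 315; that is the magic constant.
Row 5 needs 315; the known cells sum to 240, so (5,4) = 75.
From column 2, 315 − (55 + 77 + 39 + 83) gives (4,2) = 61.
Using column 3: 43 + 65 + 87 + 49 + ? → (1,3) = 315 − 244 = 71.
Anti-diagonal: 59 + 65 + 61 + 67 + ? = 315, so (1,5) = 63.
The remaining cell in row 1 is (1,4) = 315 − 268 = 47.
Row 4 must total 315; the given cells sum to 270, so (4,1) = 45.
From column 1, 315 − (79 + 73 + 45 + 67) gives (2,1) = 51.
Using column 4: 47 + 59 + 53 + 75 + ? → (3,4) = 315 − 234 = 81.
Row 2: 51 + 77 + 43 + 59 + ? = 315, so (2,5) = 85.
Row 3 must total 315; the given cells sum to 258, so (3,5) = 57.

57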